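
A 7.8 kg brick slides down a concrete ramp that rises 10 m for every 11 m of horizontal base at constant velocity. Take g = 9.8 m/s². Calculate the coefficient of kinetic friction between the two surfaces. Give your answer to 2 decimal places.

At constant velocity the net force along the incline is zero: mg sin 42.27° = μ mg cos 42.27°.
So μ = tan 42.27° = 0.6727 / 0.7399 = 0.9092.

0.91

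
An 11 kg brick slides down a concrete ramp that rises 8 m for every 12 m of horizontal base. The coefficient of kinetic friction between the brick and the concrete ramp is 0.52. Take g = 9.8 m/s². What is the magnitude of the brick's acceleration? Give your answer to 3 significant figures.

Resolving the weight along the incline: the component pulling the brick down the slope is mg sin 33.69° = 11 × 9.8 × 0.5547 = 59.797 N, and the normal force is N = mg cos 33.69° = 11 × 9.8 × 0.8321 = 89.700 N.
Kinetic friction acts up the slope with magnitude f = μN = 0.52 × 89.700 = 46.644 N.
Net force along the incline is 59.797 − 46.644 = 13.153 N, so a = 13.153 / 11 = 1.1957 m/s².

1.20 m/s²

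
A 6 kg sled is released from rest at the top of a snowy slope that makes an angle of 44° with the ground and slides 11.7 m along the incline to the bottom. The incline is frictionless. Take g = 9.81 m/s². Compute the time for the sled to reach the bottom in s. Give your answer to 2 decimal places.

The weight component along the incline is mg sin 44° = 40.888 N and the normal force is N = mg cos 44° = 42.340 N.
With no friction, a = g sin 44° = 6.8146 m/s².
Starting from rest, L = ½at², so t = √(2L/a) = √(2 × 11.7 / 6.8146) = 1.8531 s.

1.85 s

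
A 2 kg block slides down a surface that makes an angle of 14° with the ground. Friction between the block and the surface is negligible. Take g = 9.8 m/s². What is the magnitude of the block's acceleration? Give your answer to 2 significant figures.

Resolving the weight along the incline: the component pulling the block down the slope is mg sin 14° = 2 × 9.8 × 0.2419 = 4.741 N, and the normal force is N = mg cos 14° = 2 × 9.8 × 0.9703 = 19.018 N.
With no friction the net force along the incline is 4.741 N, so a = g sin 14° = 4.741 / 2 = 2.3705 m/s².

2.4 m/s²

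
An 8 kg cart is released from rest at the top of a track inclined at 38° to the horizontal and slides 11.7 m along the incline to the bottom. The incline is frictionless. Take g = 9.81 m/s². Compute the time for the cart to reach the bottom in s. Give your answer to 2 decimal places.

1.97 s

The weight component along the incline is mg sin 38° = 48.317 N and the normal force is N = mg cos 38° = 61.843 N.
With no friction, a = g sin 38° = 6.0396 m/s².
Starting from rest, L = ½at², so t = √(2L/a) = √(2 × 11.7 / 6.0396) = 1.9684 s.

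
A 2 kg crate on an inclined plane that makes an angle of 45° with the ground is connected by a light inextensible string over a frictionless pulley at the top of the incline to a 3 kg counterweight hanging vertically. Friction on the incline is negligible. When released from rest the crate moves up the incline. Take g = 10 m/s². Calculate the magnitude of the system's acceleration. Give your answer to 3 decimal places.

3.172 m/s²

For the crate on the incline: the weight component along the slope is m₁g sin 45° = 2 × 10 × 0.7071 = 14.142 N and the normal force is N = m₁g cos 45° = 14.142 N.
Newton's second law for the crate (up-slope positive): T − 14.142 = 2 a. For the hanging counterweight (downward positive): 3 × 10 − T = 3 a.
Adding the two equations eliminates T: 15.858 = 5 a, so a = 3.1716 m/s².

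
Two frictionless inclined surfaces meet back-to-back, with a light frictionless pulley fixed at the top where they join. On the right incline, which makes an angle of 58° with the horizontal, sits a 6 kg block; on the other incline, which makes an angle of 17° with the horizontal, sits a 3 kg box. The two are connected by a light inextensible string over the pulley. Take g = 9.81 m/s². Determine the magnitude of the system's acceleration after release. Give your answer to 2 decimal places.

Resolve each weight along its own incline: the 6 kg mass has component 6 × 9.81 × sin 58° = 49.916 N down its slope, and the 3 kg mass has 3 × 9.81 × sin 17° = 8.604 N down its slope.
The 6 kg side's 49.916 N exceeds the other side's 8.604 N, so that mass slides down and the 3 kg mass slides up. Taking that direction as positive, Newton's second law for the whole system gives 49.916 − 8.604 = (6 + 3) a, so a = 41.312 / 9 = 4.5902 m/s².

4.59 m/s²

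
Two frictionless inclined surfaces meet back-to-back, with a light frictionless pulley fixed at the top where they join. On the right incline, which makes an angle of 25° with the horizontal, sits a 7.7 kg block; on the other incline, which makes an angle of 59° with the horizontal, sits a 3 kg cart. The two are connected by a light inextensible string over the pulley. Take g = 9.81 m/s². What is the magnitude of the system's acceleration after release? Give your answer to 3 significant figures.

Resolve each weight along its own incline: the 7.7 kg mass has component 7.7 × 9.81 × sin 25° = 31.923 N down its slope, and the 3 kg mass has 3 × 9.81 × sin 59° = 25.226 N down its slope.
The 7.7 kg side's 31.923 N exceeds the other side's 25.226 N, so that mass slides down and the 3 kg mass slides up. Taking that direction as positive, Newton's second law for the whole system gives 31.923 − 25.226 = (7.7 + 3) a, so a = 6.697 / 10.7 = 0.6259 m/s².

0.626 m/s²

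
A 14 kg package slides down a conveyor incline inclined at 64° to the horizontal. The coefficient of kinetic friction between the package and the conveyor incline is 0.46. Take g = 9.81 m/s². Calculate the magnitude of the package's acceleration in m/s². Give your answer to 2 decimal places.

Resolving the weight along the incline: the component pulling the package down the slope is mg sin 64° = 14 × 9.81 × 0.8988 = 123.441 N, and the normal force is N = mg cos 64° = 14 × 9.81 × 0.4384 = 60.210 N.
Kinetic friction acts up the slope with magnitude f = μN = 0.46 × 60.210 = 27.697 N.
Net force along the incline is 123.441 − 27.697 = 95.744 N, so a = 95.744 / 14 = 6.8389 m/s².

6.84 m/s²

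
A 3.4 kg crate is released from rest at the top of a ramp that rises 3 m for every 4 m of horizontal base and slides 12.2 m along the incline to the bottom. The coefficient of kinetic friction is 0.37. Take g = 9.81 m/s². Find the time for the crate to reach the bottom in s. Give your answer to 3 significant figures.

The weight component along the incline is mg sin 36.87° = 20.012 N and the normal force is N = mg cos 36.87° = 26.683 N.
Friction up the slope is f = μN = 0.37 × 26.683 = 9.873 N, so the net downslope force is 20.012 − 9.873 = 10.139 N and a = 10.139 / 3.4 = 2.9821 m/s².
Starting from rest, L = ½at², so t = √(2L/a) = √(2 × 12.2 / 2.9821) = 2.8604 s.

2.86 s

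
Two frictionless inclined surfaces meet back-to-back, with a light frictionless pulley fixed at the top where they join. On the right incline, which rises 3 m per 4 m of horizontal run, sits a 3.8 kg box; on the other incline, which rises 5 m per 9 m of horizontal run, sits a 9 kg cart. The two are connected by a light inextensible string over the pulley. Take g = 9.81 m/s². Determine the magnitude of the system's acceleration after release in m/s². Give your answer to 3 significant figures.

1.60 m/s²

Resolve each weight along its own incline: the 3.8 kg mass has component 3.8 × 9.81 × sin 36.87° = 22.367 N down its slope, and the 9 kg mass has 9 × 9.81 × sin 29.05° = 42.877 N down its slope.
The 9 kg side's 42.877 N exceeds the other side's 22.367 N, so that mass slides down and the 3.8 kg mass slides up. Taking that direction as positive, Newton's second law for the whole system gives 42.877 − 22.367 = (3.8 + 9) a, so a = 20.510 / 12.8 = 1.6023 m/s².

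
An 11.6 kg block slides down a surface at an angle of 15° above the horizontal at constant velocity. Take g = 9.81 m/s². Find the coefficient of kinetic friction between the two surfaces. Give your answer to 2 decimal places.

At constant velocity the net force along the incline is zero: mg sin 15° = μ mg cos 15°.
So μ = tan 15° = 0.2588 / 0.9659 = 0.2679.

0.27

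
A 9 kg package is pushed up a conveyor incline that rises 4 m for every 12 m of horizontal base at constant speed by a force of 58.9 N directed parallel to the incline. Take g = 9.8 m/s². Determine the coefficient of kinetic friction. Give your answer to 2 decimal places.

At constant speed ΣF = 0 along the incline. The applied 58.9 N acts up the slope; the weight component mg sin 18.43° = 27.891 N and kinetic friction μN both act down the slope.
So 58.9 = 27.891 + μ × 83.674, giving μ = (58.9 − 27.891) / 83.674 = 0.3706.

0.37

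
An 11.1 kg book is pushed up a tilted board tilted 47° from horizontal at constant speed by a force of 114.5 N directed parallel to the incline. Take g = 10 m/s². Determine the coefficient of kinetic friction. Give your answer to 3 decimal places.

0.440

At constant speed ΣF = 0 along the incline. The applied 114.5 N acts up the slope; the weight component mg sin 47° = 81.180 N and kinetic friction μN both act down the slope.
So 114.5 = 81.180 + μ × 75.702, giving μ = (114.5 − 81.180) / 75.702 = 0.4401.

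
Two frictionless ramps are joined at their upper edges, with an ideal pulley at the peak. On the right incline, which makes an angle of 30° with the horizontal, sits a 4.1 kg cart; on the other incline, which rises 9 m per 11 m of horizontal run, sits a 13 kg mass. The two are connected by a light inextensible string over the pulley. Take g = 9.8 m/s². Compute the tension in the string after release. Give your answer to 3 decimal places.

34.616 N

Resolve each weight along its own incline: the 4.1 kg mass has component 4.1 × 9.8 × sin 30° = 20.090 N down its slope, and the 13 kg mass has 13 × 9.8 × sin 39.29° = 80.674 N down its slope.
The 13 kg side's 80.674 N exceeds the other side's 20.090 N, so that mass slides down and the 4.1 kg mass slides up. Taking that direction as positive, Newton's second law for the whole system gives 80.674 − 20.090 = (4.1 + 13) a, so a = 60.584 / 17.1 = 3.5429 m/s².
For the 4.1 kg mass (up-slope positive): T − 20.090 = 4.1 × 3.5429, so T = 34.616 N.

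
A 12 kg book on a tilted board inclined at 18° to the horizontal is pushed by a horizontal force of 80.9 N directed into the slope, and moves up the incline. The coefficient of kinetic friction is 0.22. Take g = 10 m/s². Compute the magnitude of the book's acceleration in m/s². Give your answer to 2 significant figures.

0.77 m/s²

The horizontal push has components F cos 18° = 80.9 × 0.9511 = 76.944 N up the incline and F sin 18° = 80.9 × 0.3090 = 24.998 N pressing into the surface.
The normal force is therefore N = mg cos 18° + F sin 18° = 114.132 + 24.998 = 139.130 N, and kinetic friction down the slope is μN = 0.22 × 139.130 = 30.609 N.
Along the incline: F cos 18° − mg sin 18° − μN = ma, so 76.944 − 37.080 − 30.609 = 12 a, giving a = 0.7713 m/s².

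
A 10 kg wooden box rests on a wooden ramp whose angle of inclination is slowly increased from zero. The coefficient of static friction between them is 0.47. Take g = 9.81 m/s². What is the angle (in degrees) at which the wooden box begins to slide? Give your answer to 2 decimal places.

25.17°

At the threshold of sliding, static friction is at its maximum μ_s N and exactly balances the weight component along the incline: mg sin θ = μ_s mg cos θ.
Hence tan θ = μ_s = 0.47, so θ = arctan(0.47) = 25.1735°.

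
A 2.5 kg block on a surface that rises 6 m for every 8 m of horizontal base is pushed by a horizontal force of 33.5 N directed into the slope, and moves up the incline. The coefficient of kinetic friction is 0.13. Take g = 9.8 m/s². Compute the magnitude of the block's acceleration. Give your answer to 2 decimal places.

2.78 m/s²

The horizontal push has components F cos 36.87° = 33.5 × 0.8000 = 26.800 N up the incline and F sin 36.87° = 33.5 × 0.6000 = 20.100 N pressing into the surface.
The normal force is therefore N = mg cos 36.87° + F sin 36.87° = 19.600 + 20.100 = 39.700 N, and kinetic friction down the slope is μN = 0.13 × 39.700 = 5.161 N.
Along the incline: F cos 36.87° − mg sin 36.87° − μN = ma, so 26.800 − 14.700 − 5.161 = 2.5 a, giving a = 2.7756 m/s².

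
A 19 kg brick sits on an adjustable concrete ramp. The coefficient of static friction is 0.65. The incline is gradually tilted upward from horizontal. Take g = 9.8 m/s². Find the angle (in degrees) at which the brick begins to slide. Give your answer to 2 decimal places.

At the threshold of sliding, static friction is at its maximum μ_s N and exactly balances the weight component along the incline: mg sin θ = μ_s mg cos θ.
Hence tan θ = μ_s = 0.65, so θ = arctan(0.65) = 33.0239°.

33.02°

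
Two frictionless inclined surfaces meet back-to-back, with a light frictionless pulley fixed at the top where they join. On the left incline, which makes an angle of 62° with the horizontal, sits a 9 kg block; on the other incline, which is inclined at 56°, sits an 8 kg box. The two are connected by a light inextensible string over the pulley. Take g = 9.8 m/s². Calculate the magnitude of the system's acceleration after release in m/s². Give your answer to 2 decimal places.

Resolve each weight along its own incline: the 9 kg mass has component 9 × 9.8 × sin 62° = 77.876 N down its slope, and the 8 kg mass has 8 × 9.8 × sin 56° = 64.997 N down its slope.
The 9 kg side's 77.876 N exceeds the other side's 64.997 N, so that mass slides down and the 8 kg mass slides up. Taking that direction as positive, Newton's second law for the whole system gives 77.876 − 64.997 = (9 + 8) a, so a = 12.879 / 17 = 0.7576 m/s².

0.76 m/s²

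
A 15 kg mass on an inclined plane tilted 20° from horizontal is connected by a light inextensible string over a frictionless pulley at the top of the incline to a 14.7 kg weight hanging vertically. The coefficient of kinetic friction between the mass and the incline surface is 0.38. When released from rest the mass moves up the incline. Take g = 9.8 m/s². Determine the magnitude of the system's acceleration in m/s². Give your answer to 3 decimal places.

1.390 m/s²

For the mass on the incline: the weight component along the slope is m₁g sin 20° = 15 × 9.8 × 0.3420 = 50.274 N and the normal force is N = m₁g cos 20° = 138.135 N.
Kinetic friction opposes the mass's motion up the incline: f = μN = 0.38 × 138.135 = 52.491 N acting down the slope.
Newton's second law for the mass (up-slope positive): T − 50.274 − 52.491 = 15 a. For the hanging weight (downward positive): 14.7 × 9.8 − T = 14.7 a.
Adding the two equations eliminates T: 41.295 = 29.7 a, so a = 1.3904 m/s².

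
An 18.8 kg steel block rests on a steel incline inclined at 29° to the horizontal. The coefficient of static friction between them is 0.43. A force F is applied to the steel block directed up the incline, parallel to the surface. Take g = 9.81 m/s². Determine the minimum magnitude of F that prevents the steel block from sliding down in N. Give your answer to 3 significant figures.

The normal force is N = mg cos 29° = 161.304 N. With F at its minimum the steel block is on the verge of sliding down, so static friction is at its maximum μ_s N = 0.43 × 161.304 = 69.361 N and acts up the slope.
Equilibrium along the incline: F + μ_s N = mg sin 29°, so F = 89.412 − 69.361 = 20.051 N.

20.1 N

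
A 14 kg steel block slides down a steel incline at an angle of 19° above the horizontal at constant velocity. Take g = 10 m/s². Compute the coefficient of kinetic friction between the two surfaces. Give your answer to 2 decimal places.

0.34

At constant velocity the net force along the incline is zero: mg sin 19° = μ mg cos 19°.
So μ = tan 19° = 0.3256 / 0.9455 = 0.3444.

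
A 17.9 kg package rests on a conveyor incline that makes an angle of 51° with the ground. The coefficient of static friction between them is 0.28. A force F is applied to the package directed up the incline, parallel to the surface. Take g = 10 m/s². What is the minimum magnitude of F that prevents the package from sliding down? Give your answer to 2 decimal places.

107.57 N

The normal force is N = mg cos 51° = 112.648 N. With F at its minimum the package is on the verge of sliding down, so static friction is at its maximum μ_s N = 0.28 × 112.648 = 31.541 N and acts up the slope.
Equilibrium along the incline: F + μ_s N = mg sin 51°, so F = 139.109 − 31.541 = 107.568 N.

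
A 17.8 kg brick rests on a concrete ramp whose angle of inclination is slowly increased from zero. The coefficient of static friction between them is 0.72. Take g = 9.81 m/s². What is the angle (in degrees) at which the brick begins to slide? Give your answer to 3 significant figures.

At the threshold of sliding, static friction is at its maximum μ_s N and exactly balances the weight component along the incline: mg sin θ = μ_s mg cos θ.
Hence tan θ = μ_s = 0.72, so θ = arctan(0.72) = 35.7539°.

35.8°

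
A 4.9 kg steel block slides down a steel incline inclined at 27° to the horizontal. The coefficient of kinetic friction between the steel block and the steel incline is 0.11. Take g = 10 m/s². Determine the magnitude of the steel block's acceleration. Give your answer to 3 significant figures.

3.56 m/s²

Resolving the weight along the incline: the component pulling the steel block down the slope is mg sin 27° = 4.9 × 10 × 0.4540 = 22.246 N, and the normal force is N = mg cos 27° = 4.9 × 10 × 0.8910 = 43.659 N.
Kinetic friction acts up the slope with magnitude f = μN = 0.11 × 43.659 = 4.802 N.
Net force along the incline is 22.246 − 4.802 = 17.444 N, so a = 17.444 / 4.9 = 3.5600 m/s².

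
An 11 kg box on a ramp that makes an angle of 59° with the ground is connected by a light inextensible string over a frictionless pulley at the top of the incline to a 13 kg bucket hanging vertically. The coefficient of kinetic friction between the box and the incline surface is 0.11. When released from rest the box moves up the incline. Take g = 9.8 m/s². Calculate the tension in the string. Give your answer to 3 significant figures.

112 N

For the box on the incline: the weight component along the slope is m₁g sin 59° = 11 × 9.8 × 0.8572 = 92.406 N and the normal force is N = m₁g cos 59° = 55.521 N.
Kinetic friction opposes the box's motion up the incline: f = μN = 0.11 × 55.521 = 6.107 N acting down the slope.
Newton's second law for the box (up-slope positive): T − 92.406 − 6.107 = 11 a. For the hanging bucket (downward positive): 13 × 9.8 − T = 13 a.
Adding the two equations eliminates T: 28.887 = 24 a, so a = 1.2036 m/s².
Then from the hanging bucket's equation, T = 13 × (9.8 − 1.2036) = 111.753 N.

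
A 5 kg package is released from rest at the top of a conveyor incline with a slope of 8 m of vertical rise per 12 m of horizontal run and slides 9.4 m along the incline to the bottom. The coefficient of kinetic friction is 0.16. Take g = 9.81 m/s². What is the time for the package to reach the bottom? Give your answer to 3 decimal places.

The weight component along the incline is mg sin 33.69° = 27.208 N and the normal force is N = mg cos 33.69° = 40.812 N.
Friction up the slope is f = μN = 0.16 × 40.812 = 6.530 N, so the net downslope force is 27.208 − 6.530 = 20.678 N and a = 20.678 / 5 = 4.1356 m/s².
Starting from rest, L = ½at², so t = √(2L/a) = √(2 × 9.4 / 4.1356) = 2.1321 s.

2.132 s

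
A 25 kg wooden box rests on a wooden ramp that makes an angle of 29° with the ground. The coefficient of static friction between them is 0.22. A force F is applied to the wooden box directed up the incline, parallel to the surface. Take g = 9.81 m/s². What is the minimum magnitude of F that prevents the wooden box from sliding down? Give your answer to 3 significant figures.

71.7 N

The normal force is N = mg cos 29° = 214.500 N. With F at its minimum the wooden box is on the verge of sliding down, so static friction is at its maximum μ_s N = 0.22 × 214.500 = 47.190 N and acts up the slope.
Equilibrium along the incline: F + μ_s N = mg sin 29°, so F = 118.900 − 47.190 = 71.710 N.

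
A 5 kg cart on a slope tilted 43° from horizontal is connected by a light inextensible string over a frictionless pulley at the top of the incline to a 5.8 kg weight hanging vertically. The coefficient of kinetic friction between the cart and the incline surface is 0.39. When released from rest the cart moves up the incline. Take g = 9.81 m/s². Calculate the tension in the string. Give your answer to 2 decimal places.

51.82 N

For the cart on the incline: the weight component along the slope is m₁g sin 43° = 5 × 9.81 × 0.6820 = 33.452 N and the normal force is N = m₁g cos 43° = 35.873 N.
Kinetic friction opposes the cart's motion up the incline: f = μN = 0.39 × 35.873 = 13.990 N acting down the slope.
Newton's second law for the cart (up-slope positive): T − 33.452 − 13.990 = 5 a. For the hanging weight (downward positive): 5.8 × 9.81 − T = 5.8 a.
Adding the two equations eliminates T: 9.456 = 10.8 a, so a = 0.8756 m/s².
Then from the hanging weight's equation, T = 5.8 × (9.81 − 0.8756) = 51.820 N.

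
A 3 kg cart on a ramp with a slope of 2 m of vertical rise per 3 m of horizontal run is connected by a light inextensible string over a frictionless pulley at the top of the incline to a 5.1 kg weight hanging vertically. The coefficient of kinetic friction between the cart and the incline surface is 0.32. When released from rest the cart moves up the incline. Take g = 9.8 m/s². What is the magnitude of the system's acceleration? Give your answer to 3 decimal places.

3.191 m/s²

For the cart on the incline: the weight component along the slope is m₁g sin 33.69° = 3 × 9.8 × 0.5547 = 16.308 N and the normal force is N = m₁g cos 33.69° = 24.462 N.
Kinetic friction opposes the cart's motion up the incline: f = μN = 0.32 × 24.462 = 7.828 N acting down the slope.
Newton's second law for the cart (up-slope positive): T − 16.308 − 7.828 = 3 a. For the hanging weight (downward positive): 5.1 × 9.8 − T = 5.1 a.
Adding the two equations eliminates T: 25.844 = 8.1 a, so a = 3.1906 m/s².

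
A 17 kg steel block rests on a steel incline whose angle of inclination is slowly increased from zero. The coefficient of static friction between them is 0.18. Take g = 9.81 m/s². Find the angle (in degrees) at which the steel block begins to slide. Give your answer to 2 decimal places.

At the threshold of sliding, static friction is at its maximum μ_s N and exactly balances the weight component along the incline: mg sin θ = μ_s mg cos θ.
Hence tan θ = μ_s = 0.18, so θ = arctan(0.18) = 10.2040°.

10.20°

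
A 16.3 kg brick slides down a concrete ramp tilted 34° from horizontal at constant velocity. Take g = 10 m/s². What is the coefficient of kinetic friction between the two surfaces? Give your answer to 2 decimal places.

0.67

At constant velocity the net force along the incline is zero: mg sin 34° = μ mg cos 34°.
So μ = tan 34° = 0.5592 / 0.8290 = 0.6745.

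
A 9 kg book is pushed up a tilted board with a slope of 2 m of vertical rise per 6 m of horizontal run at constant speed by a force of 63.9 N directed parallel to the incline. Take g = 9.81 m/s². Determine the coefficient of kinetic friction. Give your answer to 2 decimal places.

0.43

At constant speed ΣF = 0 along the incline. The applied 63.9 N acts up the slope; the weight component mg sin 18.43° = 27.920 N and kinetic friction μN both act down the slope.
So 63.9 = 27.920 + μ × 83.759, giving μ = (63.9 − 27.920) / 83.759 = 0.4296.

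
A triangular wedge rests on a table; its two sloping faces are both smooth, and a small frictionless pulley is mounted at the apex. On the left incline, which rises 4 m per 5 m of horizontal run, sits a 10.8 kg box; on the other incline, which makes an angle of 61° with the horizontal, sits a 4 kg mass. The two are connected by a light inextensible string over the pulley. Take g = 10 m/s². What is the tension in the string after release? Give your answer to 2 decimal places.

43.76 N

Resolve each weight along its own incline: the 10.8 kg mass has component 10.8 × 10 × sin 38.66° = 67.467 N down its slope, and the 4 kg mass has 4 × 10 × sin 61° = 34.985 N down its slope.
The 10.8 kg side's 67.467 N exceeds the other side's 34.985 N, so that mass slides down and the 4 kg mass slides up. Taking that direction as positive, Newton's second law for the whole system gives 67.467 − 34.985 = (10.8 + 4) a, so a = 32.482 / 14.8 = 2.1947 m/s².
For the 4 kg mass (up-slope positive): T − 34.985 = 4 × 2.1947, so T = 43.764 N.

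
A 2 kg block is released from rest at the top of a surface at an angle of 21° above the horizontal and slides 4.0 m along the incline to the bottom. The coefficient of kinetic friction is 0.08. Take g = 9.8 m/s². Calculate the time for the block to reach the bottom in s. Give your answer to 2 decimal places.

The weight component along the incline is mg sin 21° = 7.024 N and the normal force is N = mg cos 21° = 18.298 N.
Friction up the slope is f = μN = 0.08 × 18.298 = 1.464 N, so the net downslope force is 7.024 − 1.464 = 5.560 N and a = 5.560 / 2 = 2.7800 m/s².
Starting from rest, L = ½at², so t = √(2L/a) = √(2 × 4.0 / 2.7800) = 1.6964 s.

1.70 s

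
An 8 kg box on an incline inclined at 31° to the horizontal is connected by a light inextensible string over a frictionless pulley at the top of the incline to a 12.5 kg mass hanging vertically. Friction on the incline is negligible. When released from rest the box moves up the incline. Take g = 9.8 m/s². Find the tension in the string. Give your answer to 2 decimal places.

For the box on the incline: the weight component along the slope is m₁g sin 31° = 8 × 9.8 × 0.5150 = 40.376 N and the normal force is N = m₁g cos 31° = 67.202 N.
Newton's second law for the box (up-slope positive): T − 40.376 = 8 a. For the hanging mass (downward positive): 12.5 × 9.8 − T = 12.5 a.
Adding the two equations eliminates T: 82.124 = 20.5 a, so a = 4.0060 m/s².
Then from the hanging mass's equation, T = 12.5 × (9.8 − 4.0060) = 72.425 N.

72.43 N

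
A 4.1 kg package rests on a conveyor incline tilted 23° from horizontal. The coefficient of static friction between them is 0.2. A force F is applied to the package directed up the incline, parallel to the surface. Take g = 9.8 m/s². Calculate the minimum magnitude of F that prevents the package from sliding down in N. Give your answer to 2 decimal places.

8.30 N

The normal force is N = mg cos 23° = 36.986 N. With F at its minimum the package is on the verge of sliding down, so static friction is at its maximum μ_s N = 0.2 × 36.986 = 7.397 N and acts up the slope.
Equilibrium along the incline: F + μ_s N = mg sin 23°, so F = 15.700 − 7.397 = 8.303 N.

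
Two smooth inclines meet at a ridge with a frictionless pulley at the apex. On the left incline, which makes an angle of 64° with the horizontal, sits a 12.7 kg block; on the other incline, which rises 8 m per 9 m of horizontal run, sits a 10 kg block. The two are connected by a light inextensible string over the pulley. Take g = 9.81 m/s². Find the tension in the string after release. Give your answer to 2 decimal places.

85.79 N

Resolve each weight along its own incline: the 12.7 kg mass has component 12.7 × 9.81 × sin 64° = 111.978 N down its slope, and the 10 kg mass has 10 × 9.81 × sin 41.63° = 65.174 N down its slope.
The 12.7 kg side's 111.978 N exceeds the other side's 65.174 N, so that mass slides down and the 10 kg mass slides up. Taking that direction as positive, Newton's second law for the whole system gives 111.978 − 65.174 = (12.7 + 10) a, so a = 46.804 / 22.7 = 2.0619 m/s².
For the 10 kg mass (up-slope positive): T − 65.174 = 10 × 2.0619, so T = 85.793 N.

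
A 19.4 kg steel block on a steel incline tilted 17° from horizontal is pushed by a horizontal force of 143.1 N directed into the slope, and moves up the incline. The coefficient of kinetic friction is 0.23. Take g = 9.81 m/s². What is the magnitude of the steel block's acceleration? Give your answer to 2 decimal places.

1.53 m/s²

The horizontal push has components F cos 17° = 143.1 × 0.9563 = 136.847 N up the incline and F sin 17° = 143.1 × 0.2924 = 41.842 N pressing into the surface.
The normal force is therefore N = mg cos 17° + F sin 17° = 181.997 + 41.842 = 223.839 N, and kinetic friction down the slope is μN = 0.23 × 223.839 = 51.483 N.
Along the incline: F cos 17° − mg sin 17° − μN = ma, so 136.847 − 55.648 − 51.483 = 19.4 a, giving a = 1.5318 m/s².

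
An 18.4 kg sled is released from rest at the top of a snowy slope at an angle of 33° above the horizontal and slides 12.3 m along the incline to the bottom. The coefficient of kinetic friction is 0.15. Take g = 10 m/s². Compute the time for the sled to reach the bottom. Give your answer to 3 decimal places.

2.424 s

The weight component along the incline is mg sin 33° = 100.214 N and the normal force is N = mg cos 33° = 154.315 N.
Friction up the slope is f = μN = 0.15 × 154.315 = 23.147 N, so the net downslope force is 100.214 − 23.147 = 77.067 N and a = 77.067 / 18.4 = 4.1884 m/s².
Starting from rest, L = ½at², so t = √(2L/a) = √(2 × 12.3 / 4.1884) = 2.4235 s.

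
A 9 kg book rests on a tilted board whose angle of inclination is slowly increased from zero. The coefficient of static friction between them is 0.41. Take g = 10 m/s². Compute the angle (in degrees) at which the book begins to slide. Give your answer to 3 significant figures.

22.3°

At the threshold of sliding, static friction is at its maximum μ_s N and exactly balances the weight component along the incline: mg sin θ = μ_s mg cos θ.
Hence tan θ = μ_s = 0.41, so θ = arctan(0.41) = 22.2936°.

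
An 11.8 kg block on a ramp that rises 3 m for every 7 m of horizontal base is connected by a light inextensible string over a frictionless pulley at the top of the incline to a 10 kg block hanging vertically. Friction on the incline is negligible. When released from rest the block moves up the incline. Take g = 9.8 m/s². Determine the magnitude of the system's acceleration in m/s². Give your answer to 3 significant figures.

For the block on the incline: the weight component along the slope is m₁g sin 23.20° = 11.8 × 9.8 × 0.3939 = 45.551 N and the normal force is N = m₁g cos 23.20° = 106.290 N.
Newton's second law for the block (up-slope positive): T − 45.551 = 11.8 a. For the hanging block (downward positive): 10 × 9.8 − T = 10 a.
Adding the two equations eliminates T: 52.449 = 21.8 a, so a = 2.4059 m/s².

2.41 m/s²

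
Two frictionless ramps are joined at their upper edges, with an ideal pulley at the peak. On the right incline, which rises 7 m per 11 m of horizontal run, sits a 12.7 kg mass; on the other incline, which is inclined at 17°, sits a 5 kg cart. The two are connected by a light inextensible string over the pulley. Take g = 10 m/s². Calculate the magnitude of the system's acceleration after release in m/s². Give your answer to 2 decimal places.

3.03 m/s²

Resolve each weight along its own incline: the 12.7 kg mass has component 12.7 × 10 × sin 32.47° = 68.183 N down its slope, and the 5 kg mass has 5 × 10 × sin 17° = 14.619 N down its slope.
The 12.7 kg side's 68.183 N exceeds the other side's 14.619 N, so that mass slides down and the 5 kg mass slides up. Taking that direction as positive, Newton's second law for the whole system gives 68.183 − 14.619 = (12.7 + 5) a, so a = 53.564 / 17.7 = 3.0262 m/s².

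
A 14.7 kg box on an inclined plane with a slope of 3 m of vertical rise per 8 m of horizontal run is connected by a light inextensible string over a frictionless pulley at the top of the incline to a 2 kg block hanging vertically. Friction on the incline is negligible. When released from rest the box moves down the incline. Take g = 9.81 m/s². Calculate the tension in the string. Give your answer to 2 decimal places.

For the box on the incline: the weight component along the slope is m₁g sin 20.56° = 14.7 × 9.81 × 0.3511 = 50.631 N and the normal force is N = m₁g cos 20.56° = 135.025 N.
Newton's second law for the box (down-slope positive): 50.631 − T = 14.7 a. For the hanging block (upward positive): T − 2 × 9.81 = 2 a.
Adding the two equations eliminates T: 31.011 = 16.7 a, so a = 1.8569 m/s².
Then from the hanging block's equation, T = 2 × (9.81 + 1.8569) = 23.334 N.

23.33 N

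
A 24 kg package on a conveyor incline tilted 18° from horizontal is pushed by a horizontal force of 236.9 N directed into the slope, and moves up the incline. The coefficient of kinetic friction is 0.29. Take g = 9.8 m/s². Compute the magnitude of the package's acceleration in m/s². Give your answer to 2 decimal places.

2.77 m/s²

The horizontal push has components F cos 18° = 236.9 × 0.9511 = 225.316 N up the incline and F sin 18° = 236.9 × 0.3090 = 73.202 N pressing into the surface.
The normal force is therefore N = mg cos 18° + F sin 18° = 223.699 + 73.202 = 296.901 N, and kinetic friction down the slope is μN = 0.29 × 296.901 = 86.101 N.
Along the incline: F cos 18° − mg sin 18° − μN = ma, so 225.316 − 72.677 − 86.101 = 24 a, giving a = 2.7724 m/s².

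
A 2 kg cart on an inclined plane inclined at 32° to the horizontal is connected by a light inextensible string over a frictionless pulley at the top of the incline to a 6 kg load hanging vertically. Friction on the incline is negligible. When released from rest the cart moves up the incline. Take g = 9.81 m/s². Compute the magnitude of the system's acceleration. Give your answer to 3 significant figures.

For the cart on the incline: the weight component along the slope is m₁g sin 32° = 2 × 9.81 × 0.5299 = 10.397 N and the normal force is N = m₁g cos 32° = 16.639 N.
Newton's second law for the cart (up-slope positive): T − 10.397 = 2 a. For the hanging load (downward positive): 6 × 9.81 − T = 6 a.
Adding the two equations eliminates T: 48.463 = 8 a, so a = 6.0579 m/s².

6.06 m/s²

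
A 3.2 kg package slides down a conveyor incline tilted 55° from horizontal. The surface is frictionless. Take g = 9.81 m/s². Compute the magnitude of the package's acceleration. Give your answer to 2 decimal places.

Resolving the weight along the incline: the component pulling the package down the slope is mg sin 55° = 3.2 × 9.81 × 0.8192 = 25.716 N, and the normal force is N = mg cos 55° = 3.2 × 9.81 × 0.5736 = 18.006 N.
With no friction the net force along the incline is 25.716 N, so a = g sin 55° = 25.716 / 3.2 = 8.0362 m/s².

8.04 m/s²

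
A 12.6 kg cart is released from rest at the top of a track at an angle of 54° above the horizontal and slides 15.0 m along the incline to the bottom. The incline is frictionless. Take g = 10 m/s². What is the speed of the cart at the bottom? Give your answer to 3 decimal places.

The weight component along the incline is mg sin 54° = 101.936 N and the normal force is N = mg cos 54° = 74.061 N.
With no friction, a = g sin 54° = 8.0902 m/s².
Starting from rest over a distance of 15.0 m, v² = 2aL = 2 × 8.0902 × 15.0 = 242.7060, so v = 15.5790 m/s.

15.579 m/s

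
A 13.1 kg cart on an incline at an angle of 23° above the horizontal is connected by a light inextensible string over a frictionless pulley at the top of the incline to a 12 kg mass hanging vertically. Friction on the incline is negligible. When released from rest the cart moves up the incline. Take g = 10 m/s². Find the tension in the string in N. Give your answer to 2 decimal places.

87.10 N

For the cart on the incline: the weight component along the slope is m₁g sin 23° = 13.1 × 10 × 0.3907 = 51.182 N and the normal force is N = m₁g cos 23° = 120.586 N.
Newton's second law for the cart (up-slope positive): T − 51.182 = 13.1 a. For the hanging mass (downward positive): 12 × 10 − T = 12 a.
Adding the two equations eliminates T: 68.818 = 25.1 a, so a = 2.7418 m/s².
Then from the hanging mass's equation, T = 12 × (10 − 2.7418) = 87.098 N.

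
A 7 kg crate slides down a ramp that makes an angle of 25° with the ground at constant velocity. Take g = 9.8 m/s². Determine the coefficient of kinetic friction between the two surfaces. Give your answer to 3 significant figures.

At constant velocity the net force along the incline is zero: mg sin 25° = μ mg cos 25°.
So μ = tan 25° = 0.4226 / 0.9063 = 0.4663.

0.466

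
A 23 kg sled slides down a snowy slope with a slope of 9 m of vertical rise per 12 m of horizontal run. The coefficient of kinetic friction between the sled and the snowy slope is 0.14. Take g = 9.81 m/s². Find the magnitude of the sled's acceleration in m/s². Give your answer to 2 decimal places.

Resolving the weight along the incline: the component pulling the sled down the slope is mg sin 36.87° = 23 × 9.81 × 0.6000 = 135.378 N, and the normal force is N = mg cos 36.87° = 23 × 9.81 × 0.8000 = 180.504 N.
Kinetic friction acts up the slope with magnitude f = μN = 0.14 × 180.504 = 25.271 N.
Net force along the incline is 135.378 − 25.271 = 110.107 N, so a = 110.107 / 23 = 4.7873 m/s².

4.79 m/s²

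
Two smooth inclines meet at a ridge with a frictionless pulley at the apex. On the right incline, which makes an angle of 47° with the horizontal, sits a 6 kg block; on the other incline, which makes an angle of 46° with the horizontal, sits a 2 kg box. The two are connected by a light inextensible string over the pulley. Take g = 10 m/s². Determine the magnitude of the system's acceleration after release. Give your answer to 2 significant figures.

3.7 m/s²

Resolve each weight along its own incline: the 6 kg mass has component 6 × 10 × sin 47° = 43.881 N down its slope, and the 2 kg mass has 2 × 10 × sin 46° = 14.387 N down its slope.
The 6 kg side's 43.881 N exceeds the other side's 14.387 N, so that mass slides down and the 2 kg mass slides up. Taking that direction as positive, Newton's second law for the whole system gives 43.881 − 14.387 = (6 + 2) a, so a = 29.494 / 8 = 3.6867 m/s².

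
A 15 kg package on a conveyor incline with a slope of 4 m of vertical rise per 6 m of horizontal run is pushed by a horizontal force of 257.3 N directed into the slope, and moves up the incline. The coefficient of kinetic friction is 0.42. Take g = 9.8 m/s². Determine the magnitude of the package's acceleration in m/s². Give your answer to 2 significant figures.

1.4 m/s²

The horizontal push has components F cos 33.69° = 257.3 × 0.8321 = 214.099 N up the incline and F sin 33.69° = 257.3 × 0.5547 = 142.724 N pressing into the surface.
The normal force is therefore N = mg cos 33.69° + F sin 33.69° = 122.319 + 142.724 = 265.043 N, and kinetic friction down the slope is μN = 0.42 × 265.043 = 111.318 N.
Along the incline: F cos 33.69° − mg sin 33.69° − μN = ma, so 214.099 − 81.541 − 111.318 = 15 a, giving a = 1.4160 m/s².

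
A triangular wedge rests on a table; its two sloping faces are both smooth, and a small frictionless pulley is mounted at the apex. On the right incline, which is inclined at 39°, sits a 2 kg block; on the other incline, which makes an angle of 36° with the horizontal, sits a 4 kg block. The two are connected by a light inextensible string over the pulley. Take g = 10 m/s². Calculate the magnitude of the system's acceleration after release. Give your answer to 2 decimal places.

Resolve each weight along its own incline: the 2 kg mass has component 2 × 10 × sin 39° = 12.586 N down its slope, and the 4 kg mass has 4 × 10 × sin 36° = 23.511 N down its slope.
The 4 kg side's 23.511 N exceeds the other side's 12.586 N, so that mass slides down and the 2 kg mass slides up. Taking that direction as positive, Newton's second law for the whole system gives 23.511 − 12.586 = (2 + 4) a, so a = 10.925 / 6 = 1.8208 m/s².

1.82 m/s²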